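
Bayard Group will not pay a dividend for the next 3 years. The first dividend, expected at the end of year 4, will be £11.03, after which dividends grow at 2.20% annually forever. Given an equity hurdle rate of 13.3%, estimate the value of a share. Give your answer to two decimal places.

£68.32

Deferred-dividend DDM. At t=3 the remaining stream is a growing perpetuity with first payment D_4 = 11.03.
V_3 = D_4/(r−g) = 11.03/(0.133−0.022) = 99.3694
P₀ = V_3/(1+r)^3 = 99.3694/(1+0.133)^3 = 68.3224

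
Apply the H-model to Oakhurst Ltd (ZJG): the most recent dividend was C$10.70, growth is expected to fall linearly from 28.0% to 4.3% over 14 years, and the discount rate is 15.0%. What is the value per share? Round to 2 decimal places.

H-model: P₀ = D₀[(1+g_L) + H(g_S−g_L)]/(r−g_L), with H = 14/2 = 7.
P₀ = 10.70 × [(1+0.043) + 7×(0.28−0.043)] / (0.15−0.043)
   = 10.70 × 2.7020 / 0.107 = 270.2000

C$270.20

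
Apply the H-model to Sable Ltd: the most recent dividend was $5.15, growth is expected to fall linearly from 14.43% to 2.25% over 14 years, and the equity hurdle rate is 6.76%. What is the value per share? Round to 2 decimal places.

$214.12

H-model: P₀ = D₀[(1+g_L) + H(g_S−g_L)]/(r−g_L), with H = 14/2 = 7.
P₀ = 5.15 × [(1+0.0225) + 7×(0.1443−0.0225)] / (0.0676−0.0225)
   = 5.15 × 1.8751 / 0.0451 = 214.1190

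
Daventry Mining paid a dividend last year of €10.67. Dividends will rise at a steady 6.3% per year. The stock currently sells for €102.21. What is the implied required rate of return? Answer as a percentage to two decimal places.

17.40%

Rearranging the constant-growth DDM: r = D₁/P₀ + g.
D₁ = 10.67 × (1 + 0.063) = 11.3422.
r = 11.3422 / 102.21 + 0.063 = 0.11097 + 0.063 = 0.17397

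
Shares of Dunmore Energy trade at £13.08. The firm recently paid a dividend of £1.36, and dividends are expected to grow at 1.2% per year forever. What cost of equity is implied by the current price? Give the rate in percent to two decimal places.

Rearranging the constant-growth DDM: r = D₁/P₀ + g.
D₁ = 1.36 × (1 + 0.012) = 1.3763.
r = 1.3763 / 13.08 + 0.012 = 0.10522 + 0.012 = 0.11722

11.72%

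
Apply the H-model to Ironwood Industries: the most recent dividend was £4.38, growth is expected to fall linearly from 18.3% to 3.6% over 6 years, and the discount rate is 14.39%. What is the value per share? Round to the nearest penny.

H-model: P₀ = D₀[(1+g_L) + H(g_S−g_L)]/(r−g_L), with H = 6/2 = 3.
P₀ = 4.38 × [(1+0.036) + 3×(0.183−0.036)] / (0.1439−0.036)
   = 4.38 × 1.4770 / 0.1079 = 59.9561

£59.96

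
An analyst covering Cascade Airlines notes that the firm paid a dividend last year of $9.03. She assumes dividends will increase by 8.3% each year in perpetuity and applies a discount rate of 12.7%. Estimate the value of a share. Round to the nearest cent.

Gordon growth model: P₀ = D₁/(r − g). D₁ = 9.03 × (1 + 0.083) = 9.7795.
P₀ = 9.7795 / (0.127 − 0.083) = 9.7795 / 0.044 = 222.2611

$222.26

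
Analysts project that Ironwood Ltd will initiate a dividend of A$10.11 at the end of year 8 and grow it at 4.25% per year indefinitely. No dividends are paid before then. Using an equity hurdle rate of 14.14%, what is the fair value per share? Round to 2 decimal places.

A$40.50

Deferred-dividend DDM. At t=7 the remaining stream is a growing perpetuity with first payment D_8 = 10.11.
V_7 = D_8/(r−g) = 10.11/(0.1414−0.0425) = 102.2245
P₀ = V_7/(1+r)^7 = 102.2245/(1+0.1414)^7 = 40.5032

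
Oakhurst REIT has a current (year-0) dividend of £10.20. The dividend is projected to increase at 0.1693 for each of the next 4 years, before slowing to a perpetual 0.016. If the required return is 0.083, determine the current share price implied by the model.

Two-stage DDM. Project D₁…D_4 at 0.1693, terminal growth 0.016, discount at r = 0.083.
D_1 = 11.9269
D_2 = 13.9461
D_3 = 16.3071
D_4 = 19.0679
Terminal value at t=4: TV = D_5/(r−g) = 19.3730/(0.083−0.016) = 289.1498
P₀ = 11.9269/(1+0.083)^1 + 13.9461/(1+0.083)^2 + 16.3071/(1+0.083)^3 + 19.0679/(1+0.083)^4 + 289.1498/(1+0.083)^4 = 259.7904

£259.79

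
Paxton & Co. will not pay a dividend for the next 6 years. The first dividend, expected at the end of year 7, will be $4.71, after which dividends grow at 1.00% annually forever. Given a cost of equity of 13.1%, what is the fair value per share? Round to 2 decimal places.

Deferred-dividend DDM. At t=6 the remaining stream is a growing perpetuity with first payment D_7 = 4.71.
V_6 = D_7/(r−g) = 4.71/(0.131−0.01) = 38.9256
P₀ = V_6/(1+r)^6 = 38.9256/(1+0.131)^6 = 18.5977

$18.60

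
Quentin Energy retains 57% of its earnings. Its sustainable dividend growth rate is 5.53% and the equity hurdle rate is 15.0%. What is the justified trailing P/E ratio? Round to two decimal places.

4.79

Payout ratio b = 1 − 0.57 = 0.43.
Justified trailing P/E = b(1+g)/(r−g) = 0.43×(1+0.0553)/(0.15−0.0553) = 4.7918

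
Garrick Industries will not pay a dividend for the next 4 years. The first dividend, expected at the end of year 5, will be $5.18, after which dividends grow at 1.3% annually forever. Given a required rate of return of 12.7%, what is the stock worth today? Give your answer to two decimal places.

$28.17

Deferred-dividend DDM. At t=4 the remaining stream is a growing perpetuity with first payment D_5 = 5.18.
V_4 = D_5/(r−g) = 5.18/(0.127−0.013) = 45.4386
P₀ = V_4/(1+r)^4 = 45.4386/(1+0.127)^4 = 28.1663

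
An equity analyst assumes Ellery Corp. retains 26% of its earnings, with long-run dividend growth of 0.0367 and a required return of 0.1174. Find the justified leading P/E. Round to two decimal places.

Payout ratio b = 1 − 0.26 = 0.74.
Justified leading P/E = b/(r−g) = 0.74/(0.1174−0.0367) = 9.1698

9.17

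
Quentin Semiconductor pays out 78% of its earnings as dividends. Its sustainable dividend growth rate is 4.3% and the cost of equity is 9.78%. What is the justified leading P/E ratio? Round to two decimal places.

Justified leading P/E = b/(r−g) = 0.78/(0.0978−0.043) = 14.2336

14.23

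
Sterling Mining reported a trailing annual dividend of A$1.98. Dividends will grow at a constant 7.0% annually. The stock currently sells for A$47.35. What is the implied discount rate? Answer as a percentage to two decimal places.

11.47%

Rearranging the constant-growth DDM: r = D₁/P₀ + g.
D₁ = 1.98 × (1 + 0.07) = 2.1186.
r = 2.1186 / 47.35 + 0.07 = 0.04474 + 0.07 = 0.11474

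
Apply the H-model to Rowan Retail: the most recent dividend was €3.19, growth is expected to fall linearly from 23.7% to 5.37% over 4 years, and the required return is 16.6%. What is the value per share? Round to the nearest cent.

€40.35

H-model: P₀ = D₀[(1+g_L) + H(g_S−g_L)]/(r−g_L), with H = 4/2 = 2.
P₀ = 3.19 × [(1+0.0537) + 2×(0.237−0.0537)] / (0.166−0.0537)
   = 3.19 × 1.4203 / 0.1123 = 40.3451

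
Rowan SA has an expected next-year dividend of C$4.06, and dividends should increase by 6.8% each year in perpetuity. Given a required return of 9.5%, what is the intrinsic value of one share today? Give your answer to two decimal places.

C$150.37

Gordon growth model: P₀ = D₁/(r − g), with D₁ = 4.06 given directly.
P₀ = 4.0600 / (0.095 − 0.068) = 4.0600 / 0.027 = 150.3704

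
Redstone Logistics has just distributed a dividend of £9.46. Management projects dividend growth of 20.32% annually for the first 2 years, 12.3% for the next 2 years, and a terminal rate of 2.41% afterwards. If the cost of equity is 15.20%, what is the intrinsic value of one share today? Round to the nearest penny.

£118.59

Three-stage DDM. Project D₁…D_4; terminal Gordon value at t=4 with g = 0.0241; discount at r = 0.152.
D_1 = 11.3823
D_2 = 13.6951
D_3 = 15.3797
D_4 = 17.2714
TV_4 = 17.6876/(0.152−0.0241) = 138.2923
P₀ = Σ Dₜ/(1+r)ᵗ + TV_4/(1+r)^4 = 118.5878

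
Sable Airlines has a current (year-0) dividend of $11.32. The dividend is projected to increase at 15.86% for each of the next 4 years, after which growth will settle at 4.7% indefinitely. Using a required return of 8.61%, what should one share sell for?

Two-stage DDM. Project D₁…D_4 at 0.1586, terminal growth 0.047, discount at r = 0.0861.
D_1 = 13.1154
D_2 = 15.1954
D_3 = 17.6054
D_4 = 20.3977
Terminal value at t=4: TV = D_5/(r−g) = 21.3564/(0.0861−0.047) = 546.1984
P₀ = 13.1154/(1+0.0861)^1 + 15.1954/(1+0.0861)^2 + 17.6054/(1+0.0861)^3 + 20.3977/(1+0.0861)^4 + 546.1984/(1+0.0861)^4 = 445.8864

$445.89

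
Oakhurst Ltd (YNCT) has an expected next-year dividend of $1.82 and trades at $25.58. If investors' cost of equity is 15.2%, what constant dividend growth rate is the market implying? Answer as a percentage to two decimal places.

From P₀ = D₁/(r − g), the implied growth is g = r − D₁/P₀.
g = 0.152 − 1.82/25.58 = 0.152 − 0.07115 = 0.08085

8.09%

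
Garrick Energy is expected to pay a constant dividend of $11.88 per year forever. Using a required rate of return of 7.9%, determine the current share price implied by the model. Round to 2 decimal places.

$150.38

Zero-growth DDM (perpetuity): P₀ = D/r = 11.88 / 0.079 = 150.3797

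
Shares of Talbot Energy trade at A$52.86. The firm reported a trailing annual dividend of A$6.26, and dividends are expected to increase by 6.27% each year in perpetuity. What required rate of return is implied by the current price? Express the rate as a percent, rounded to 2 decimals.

Rearranging the constant-growth DDM: r = D₁/P₀ + g.
D₁ = 6.26 × (1 + 0.0627) = 6.6525.
r = 6.6525 / 52.86 + 0.0627 = 0.12585 + 0.0627 = 0.18855

18.86%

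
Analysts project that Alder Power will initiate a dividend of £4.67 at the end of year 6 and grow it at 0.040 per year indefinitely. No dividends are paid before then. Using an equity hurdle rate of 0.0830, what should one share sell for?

£72.90

Deferred-dividend DDM. At t=5 the remaining stream is a growing perpetuity with first payment D_6 = 4.67.
V_5 = D_6/(r−g) = 4.67/(0.083−0.04) = 108.6047
P₀ = V_5/(1+r)^5 = 108.6047/(1+0.083)^5 = 72.8964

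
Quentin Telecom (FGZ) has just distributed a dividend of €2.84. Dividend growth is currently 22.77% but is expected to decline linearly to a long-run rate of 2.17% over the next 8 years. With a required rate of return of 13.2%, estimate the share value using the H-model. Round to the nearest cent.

H-model: P₀ = D₀[(1+g_L) + H(g_S−g_L)]/(r−g_L), with H = 8/2 = 4.
P₀ = 2.84 × [(1+0.0217) + 4×(0.2277−0.0217)] / (0.132−0.0217)
   = 2.84 × 1.8457 / 0.1103 = 47.5230

€47.52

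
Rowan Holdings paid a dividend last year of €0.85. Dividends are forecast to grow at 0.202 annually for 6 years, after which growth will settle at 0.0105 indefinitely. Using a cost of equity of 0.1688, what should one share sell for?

€12.05

Two-stage DDM. Project D₁…D_6 at 0.202, terminal growth 0.0105, discount at r = 0.1688.
D_1 = 1.0217
D_2 = 1.2281
D_3 = 1.4762
D_4 = 1.7743
D_5 = 2.1328
D_6 = 2.5636
Terminal value at t=6: TV = D_7/(r−g) = 2.5905/(0.1688−0.0105) = 16.3644
P₀ = 1.0217/(1+0.1688)^1 + 1.2281/(1+0.1688)^2 + 1.4762/(1+0.1688)^3 + 1.7743/(1+0.1688)^4 + 2.1328/(1+0.1688)^5 + 2.5636/(1+0.1688)^6 + 16.3644/(1+0.1688)^6 = 12.0506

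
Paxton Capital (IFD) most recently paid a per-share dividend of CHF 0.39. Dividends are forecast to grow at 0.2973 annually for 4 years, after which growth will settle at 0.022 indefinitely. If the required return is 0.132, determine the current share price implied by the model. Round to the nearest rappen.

CHF 8.47

Two-stage DDM. Project D₁…D_4 at 0.2973, terminal growth 0.022, discount at r = 0.132.
D_1 = 0.5059
D_2 = 0.6564
D_3 = 0.8515
D_4 = 1.1047
Terminal value at t=4: TV = D_5/(r−g) = 1.1290/(0.132−0.022) = 10.2632
P₀ = 0.5059/(1+0.132)^1 + 0.6564/(1+0.132)^2 + 0.8515/(1+0.132)^3 + 1.1047/(1+0.132)^4 + 10.2632/(1+0.132)^4 = 8.4692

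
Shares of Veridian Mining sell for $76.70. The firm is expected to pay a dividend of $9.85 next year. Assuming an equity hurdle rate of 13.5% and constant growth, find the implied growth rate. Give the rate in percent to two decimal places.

0.66%

From P₀ = D₁/(r − g), the implied growth is g = r − D₁/P₀.
g = 0.135 − 9.85/76.70 = 0.135 − 0.12842 = 0.00658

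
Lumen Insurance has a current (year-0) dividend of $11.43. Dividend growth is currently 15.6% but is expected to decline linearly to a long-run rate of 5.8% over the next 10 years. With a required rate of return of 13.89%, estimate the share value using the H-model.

H-model: P₀ = D₀[(1+g_L) + H(g_S−g_L)]/(r−g_L), with H = 10/2 = 5.
P₀ = 11.43 × [(1+0.058) + 5×(0.156−0.058)] / (0.1389−0.058)
   = 11.43 × 1.5480 / 0.0809 = 218.7100

$218.71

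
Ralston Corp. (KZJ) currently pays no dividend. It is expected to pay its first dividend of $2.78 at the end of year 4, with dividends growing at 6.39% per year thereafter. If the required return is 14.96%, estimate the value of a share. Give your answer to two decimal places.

Deferred-dividend DDM. At t=3 the remaining stream is a growing perpetuity with first payment D_4 = 2.78.
V_3 = D_4/(r−g) = 2.78/(0.1496−0.0639) = 32.4387
P₀ = V_3/(1+r)^3 = 32.4387/(1+0.1496)^3 = 21.3513

$21.35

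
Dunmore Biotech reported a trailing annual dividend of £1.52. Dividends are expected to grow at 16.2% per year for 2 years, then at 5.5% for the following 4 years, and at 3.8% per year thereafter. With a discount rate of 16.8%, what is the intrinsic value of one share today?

Three-stage DDM. Project D₁…D_6; terminal Gordon value at t=6 with g = 0.038; discount at r = 0.168.
D_1 = 1.7662
D_2 = 2.0524
D_3 = 2.1653
D_4 = 2.2843
D_5 = 2.4100
D_6 = 2.5425
TV_6 = 2.6391/(0.168−0.038) = 20.3011
P₀ = Σ Dₜ/(1+r)ᵗ + TV_6/(1+r)^6 = 15.7088

£15.71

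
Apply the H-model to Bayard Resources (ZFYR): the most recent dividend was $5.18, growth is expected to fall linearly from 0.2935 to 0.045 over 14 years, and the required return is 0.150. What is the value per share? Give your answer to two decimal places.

H-model: P₀ = D₀[(1+g_L) + H(g_S−g_L)]/(r−g_L), with H = 14/2 = 7.
P₀ = 5.18 × [(1+0.045) + 7×(0.2935−0.045)] / (0.15−0.045)
   = 5.18 × 2.7845 / 0.105 = 137.3687

$137.37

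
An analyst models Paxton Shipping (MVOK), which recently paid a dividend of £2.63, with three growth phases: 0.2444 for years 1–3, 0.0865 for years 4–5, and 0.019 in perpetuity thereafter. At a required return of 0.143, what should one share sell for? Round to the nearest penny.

Three-stage DDM. Project D₁…D_5; terminal Gordon value at t=5 with g = 0.019; discount at r = 0.143.
D_1 = 3.2728
D_2 = 4.0726
D_3 = 5.0680
D_4 = 5.5064
D_5 = 5.9827
TV_5 = 6.0963/(0.143−0.019) = 49.1641
P₀ = Σ Dₜ/(1+r)ᵗ + TV_5/(1+r)^5 = 40.8682

£40.87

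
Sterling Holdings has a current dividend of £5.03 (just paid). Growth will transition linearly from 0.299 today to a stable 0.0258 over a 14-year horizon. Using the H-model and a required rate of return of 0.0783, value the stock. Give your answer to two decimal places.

£281.51

H-model: P₀ = D₀[(1+g_L) + H(g_S−g_L)]/(r−g_L), with H = 14/2 = 7.
P₀ = 5.03 × [(1+0.0258) + 7×(0.299−0.0258)] / (0.0783−0.0258)
   = 5.03 × 2.9382 / 0.0525 = 281.5075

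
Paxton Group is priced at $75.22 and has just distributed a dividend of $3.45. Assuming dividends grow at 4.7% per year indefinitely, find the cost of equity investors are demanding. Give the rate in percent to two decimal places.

Rearranging the constant-growth DDM: r = D₁/P₀ + g.
D₁ = 3.45 × (1 + 0.047) = 3.6121.
r = 3.6121 / 75.22 + 0.047 = 0.04802 + 0.047 = 0.09502

9.50%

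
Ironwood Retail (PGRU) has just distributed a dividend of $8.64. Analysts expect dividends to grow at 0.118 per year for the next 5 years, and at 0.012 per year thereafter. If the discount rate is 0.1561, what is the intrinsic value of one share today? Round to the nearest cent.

Two-stage DDM. Project D₁…D_5 at 0.118, terminal growth 0.012, discount at r = 0.1561.
D_1 = 9.6595
D_2 = 10.7993
D_3 = 12.0737
D_4 = 13.4984
D_5 = 15.0912
Terminal value at t=5: TV = D_6/(r−g) = 15.2723/(0.1561−0.012) = 105.9838
P₀ = 9.6595/(1+0.1561)^1 + 10.7993/(1+0.1561)^2 + 12.0737/(1+0.1561)^3 + 13.4984/(1+0.1561)^4 + 15.0912/(1+0.1561)^5 + 105.9838/(1+0.1561)^5 = 90.4292

$90.43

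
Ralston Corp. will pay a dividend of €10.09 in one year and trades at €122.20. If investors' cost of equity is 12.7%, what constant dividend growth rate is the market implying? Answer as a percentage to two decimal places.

From P₀ = D₁/(r − g), the implied growth is g = r − D₁/P₀.
g = 0.127 − 10.09/122.20 = 0.127 − 0.08257 = 0.04443

4.44%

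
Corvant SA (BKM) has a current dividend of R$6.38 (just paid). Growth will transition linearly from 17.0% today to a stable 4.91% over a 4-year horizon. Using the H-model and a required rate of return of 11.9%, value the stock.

R$117.82

H-model: P₀ = D₀[(1+g_L) + H(g_S−g_L)]/(r−g_L), with H = 4/2 = 2.
P₀ = 6.38 × [(1+0.0491) + 2×(0.17−0.0491)] / (0.119−0.0491)
   = 6.38 × 1.2909 / 0.0699 = 117.8246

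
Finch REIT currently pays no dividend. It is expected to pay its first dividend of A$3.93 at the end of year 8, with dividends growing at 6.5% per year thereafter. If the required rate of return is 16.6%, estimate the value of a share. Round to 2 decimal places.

Deferred-dividend DDM. At t=7 the remaining stream is a growing perpetuity with first payment D_8 = 3.93.
V_7 = D_8/(r−g) = 3.93/(0.166−0.065) = 38.9109
P₀ = V_7/(1+r)^7 = 38.9109/(1+0.166)^7 = 13.2795

A$13.28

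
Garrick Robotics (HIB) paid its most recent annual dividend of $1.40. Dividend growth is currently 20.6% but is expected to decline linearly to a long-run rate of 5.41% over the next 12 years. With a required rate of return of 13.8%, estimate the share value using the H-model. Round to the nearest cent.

H-model: P₀ = D₀[(1+g_L) + H(g_S−g_L)]/(r−g_L), with H = 12/2 = 6.
P₀ = 1.40 × [(1+0.0541) + 6×(0.206−0.0541)] / (0.138−0.0541)
   = 1.40 × 1.9655 / 0.0839 = 32.7974

$32.80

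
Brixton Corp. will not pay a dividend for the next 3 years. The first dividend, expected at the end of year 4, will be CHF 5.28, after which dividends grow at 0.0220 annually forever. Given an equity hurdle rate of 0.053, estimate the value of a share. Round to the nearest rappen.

CHF 145.88

Deferred-dividend DDM. At t=3 the remaining stream is a growing perpetuity with first payment D_4 = 5.28.
V_3 = D_4/(r−g) = 5.28/(0.053−0.022) = 170.3226
P₀ = V_3/(1+r)^3 = 170.3226/(1+0.053)^3 = 145.8771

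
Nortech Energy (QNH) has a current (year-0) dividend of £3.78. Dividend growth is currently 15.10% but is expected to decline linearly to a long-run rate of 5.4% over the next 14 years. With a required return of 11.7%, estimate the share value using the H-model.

H-model: P₀ = D₀[(1+g_L) + H(g_S−g_L)]/(r−g_L), with H = 14/2 = 7.
P₀ = 3.78 × [(1+0.054) + 7×(0.151−0.054)] / (0.117−0.054)
   = 3.78 × 1.7330 / 0.063 = 103.9800

£103.98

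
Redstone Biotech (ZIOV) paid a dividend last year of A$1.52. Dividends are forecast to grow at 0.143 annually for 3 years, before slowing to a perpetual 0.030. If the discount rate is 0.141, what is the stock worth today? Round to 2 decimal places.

A$18.75

Two-stage DDM. Project D₁…D_3 at 0.143, terminal growth 0.03, discount at r = 0.141.
D_1 = 1.7374
D_2 = 1.9858
D_3 = 2.2698
Terminal value at t=3: TV = D_4/(r−g) = 2.3379/(0.141−0.03) = 21.0619
P₀ = 1.7374/(1+0.141)^1 + 1.9858/(1+0.141)^2 + 2.2698/(1+0.141)^3 + 21.0619/(1+0.141)^3 = 18.7548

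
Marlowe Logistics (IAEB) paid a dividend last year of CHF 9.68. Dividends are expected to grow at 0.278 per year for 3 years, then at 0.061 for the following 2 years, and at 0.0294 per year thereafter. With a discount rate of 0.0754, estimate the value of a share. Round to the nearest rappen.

CHF 427.16

Three-stage DDM. Project D₁…D_5; terminal Gordon value at t=5 with g = 0.0294; discount at r = 0.0754.
D_1 = 12.3710
D_2 = 15.8102
D_3 = 20.2054
D_4 = 21.4380
D_5 = 22.7457
TV_5 = 23.4144/(0.0754−0.0294) = 509.0085
P₀ = Σ Dₜ/(1+r)ᵗ + TV_5/(1+r)^5 = 427.1595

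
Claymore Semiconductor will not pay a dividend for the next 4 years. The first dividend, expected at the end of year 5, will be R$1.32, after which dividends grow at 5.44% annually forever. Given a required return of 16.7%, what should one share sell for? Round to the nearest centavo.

Deferred-dividend DDM. At t=4 the remaining stream is a growing perpetuity with first payment D_5 = 1.32.
V_4 = D_5/(r−g) = 1.32/(0.167−0.0544) = 11.7229
P₀ = V_4/(1+r)^4 = 11.7229/(1+0.167)^4 = 6.3205

R$6.32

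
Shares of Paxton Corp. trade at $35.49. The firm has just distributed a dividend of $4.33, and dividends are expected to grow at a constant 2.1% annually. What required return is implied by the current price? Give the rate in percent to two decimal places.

14.56%

Rearranging the constant-growth DDM: r = D₁/P₀ + g.
D₁ = 4.33 × (1 + 0.021) = 4.4209.
r = 4.4209 / 35.49 + 0.021 = 0.12457 + 0.021 = 0.14557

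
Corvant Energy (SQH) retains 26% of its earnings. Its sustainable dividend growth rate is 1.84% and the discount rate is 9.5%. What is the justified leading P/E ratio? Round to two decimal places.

9.66

Payout ratio b = 1 − 0.26 = 0.74.
Justified leading P/E = b/(r−g) = 0.74/(0.095−0.0184) = 9.6606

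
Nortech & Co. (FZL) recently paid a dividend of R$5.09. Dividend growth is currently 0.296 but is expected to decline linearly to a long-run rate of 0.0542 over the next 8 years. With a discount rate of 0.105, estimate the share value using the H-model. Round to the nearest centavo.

H-model: P₀ = D₀[(1+g_L) + H(g_S−g_L)]/(r−g_L), with H = 8/2 = 4.
P₀ = 5.09 × [(1+0.0542) + 4×(0.296−0.0542)] / (0.105−0.0542)
   = 5.09 × 2.0214 / 0.0508 = 202.5379

R$202.54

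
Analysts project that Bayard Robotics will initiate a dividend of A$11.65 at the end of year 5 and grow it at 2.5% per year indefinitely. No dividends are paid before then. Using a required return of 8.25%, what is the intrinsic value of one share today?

A$147.55

Deferred-dividend DDM. At t=4 the remaining stream is a growing perpetuity with first payment D_5 = 11.65.
V_4 = D_5/(r−g) = 11.65/(0.0825−0.025) = 202.6087
P₀ = V_4/(1+r)^4 = 202.6087/(1+0.0825)^4 = 147.5525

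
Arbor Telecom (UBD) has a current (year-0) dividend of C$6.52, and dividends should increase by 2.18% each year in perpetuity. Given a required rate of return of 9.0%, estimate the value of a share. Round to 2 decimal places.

C$97.69

Gordon growth model: P₀ = D₁/(r − g). D₁ = 6.52 × (1 + 0.0218) = 6.6621.
P₀ = 6.6621 / (0.09 − 0.0218) = 6.6621 / 0.0682 = 97.6853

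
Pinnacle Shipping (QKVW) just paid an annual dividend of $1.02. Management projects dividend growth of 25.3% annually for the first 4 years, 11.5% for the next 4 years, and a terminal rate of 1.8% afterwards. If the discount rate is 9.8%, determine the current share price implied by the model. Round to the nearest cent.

$36.34

Three-stage DDM. Project D₁…D_8; terminal Gordon value at t=8 with g = 0.018; discount at r = 0.098.
D_1 = 1.2781
D_2 = 1.6014
D_3 = 2.0066
D_4 = 2.5142
D_5 = 2.8034
D_6 = 3.1257
D_7 = 3.4852
D_8 = 3.8860
TV_8 = 3.9560/(0.098−0.018) = 49.4495
P₀ = Σ Dₜ/(1+r)ᵗ + TV_8/(1+r)^8 = 36.3359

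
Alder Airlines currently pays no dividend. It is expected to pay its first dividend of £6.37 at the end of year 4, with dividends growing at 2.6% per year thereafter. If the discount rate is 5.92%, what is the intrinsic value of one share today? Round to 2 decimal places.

Deferred-dividend DDM. At t=3 the remaining stream is a growing perpetuity with first payment D_4 = 6.37.
V_3 = D_4/(r−g) = 6.37/(0.0592−0.026) = 191.8675
P₀ = V_3/(1+r)^3 = 191.8675/(1+0.0592)^3 = 161.4609

£161.46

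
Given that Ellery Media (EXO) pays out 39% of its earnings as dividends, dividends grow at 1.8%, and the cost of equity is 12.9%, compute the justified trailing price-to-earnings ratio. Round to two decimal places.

Justified trailing P/E = b(1+g)/(r−g) = 0.39×(1+0.018)/(0.129−0.018) = 3.5768

3.58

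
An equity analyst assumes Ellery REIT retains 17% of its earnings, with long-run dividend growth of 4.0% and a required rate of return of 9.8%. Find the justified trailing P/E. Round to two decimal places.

14.88

Payout ratio b = 1 − 0.17 = 0.83.
Justified trailing P/E = b(1+g)/(r−g) = 0.83×(1+0.04)/(0.098−0.04) = 14.8828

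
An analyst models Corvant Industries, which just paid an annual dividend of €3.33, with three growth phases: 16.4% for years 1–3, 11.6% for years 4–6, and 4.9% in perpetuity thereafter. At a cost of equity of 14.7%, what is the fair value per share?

Three-stage DDM. Project D₁…D_6; terminal Gordon value at t=6 with g = 0.049; discount at r = 0.147.
D_1 = 3.8761
D_2 = 4.5118
D_3 = 5.2517
D_4 = 5.8609
D_5 = 6.5408
D_6 = 7.2995
TV_6 = 7.6572/(0.147−0.049) = 78.1349
P₀ = Σ Dₜ/(1+r)ᵗ + TV_6/(1+r)^6 = 54.4891

€54.49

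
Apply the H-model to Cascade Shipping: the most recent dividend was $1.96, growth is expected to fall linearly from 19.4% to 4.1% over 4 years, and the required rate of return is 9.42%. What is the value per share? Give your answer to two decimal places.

$49.63

H-model: P₀ = D₀[(1+g_L) + H(g_S−g_L)]/(r−g_L), with H = 4/2 = 2.
P₀ = 1.96 × [(1+0.041) + 2×(0.194−0.041)] / (0.0942−0.041)
   = 1.96 × 1.3470 / 0.0532 = 49.6263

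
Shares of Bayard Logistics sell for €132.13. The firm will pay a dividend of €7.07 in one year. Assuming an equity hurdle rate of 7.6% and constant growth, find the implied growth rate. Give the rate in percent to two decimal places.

From P₀ = D₁/(r − g), the implied growth is g = r − D₁/P₀.
g = 0.076 − 7.07/132.13 = 0.076 − 0.05351 = 0.02249

2.25%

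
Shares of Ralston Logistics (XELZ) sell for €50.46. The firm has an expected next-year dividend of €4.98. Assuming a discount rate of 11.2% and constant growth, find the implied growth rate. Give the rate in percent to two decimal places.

From P₀ = D₁/(r − g), the implied growth is g = r − D₁/P₀.
g = 0.112 − 4.98/50.46 = 0.112 − 0.09869 = 0.01331

1.33%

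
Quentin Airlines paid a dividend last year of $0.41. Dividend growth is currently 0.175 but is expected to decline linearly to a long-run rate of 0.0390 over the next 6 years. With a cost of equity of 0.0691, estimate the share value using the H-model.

$19.71

H-model: P₀ = D₀[(1+g_L) + H(g_S−g_L)]/(r−g_L), with H = 6/2 = 3.
P₀ = 0.41 × [(1+0.039) + 3×(0.175−0.039)] / (0.0691−0.039)
   = 0.41 × 1.4470 / 0.0301 = 19.7100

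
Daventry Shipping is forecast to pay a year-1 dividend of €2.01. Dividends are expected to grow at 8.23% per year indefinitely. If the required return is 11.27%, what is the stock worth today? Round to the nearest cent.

€66.12

Gordon growth model: P₀ = D₁/(r − g), with D₁ = 2.01 given directly.
P₀ = 2.0100 / (0.1127 − 0.0823) = 2.0100 / 0.0304 = 66.1184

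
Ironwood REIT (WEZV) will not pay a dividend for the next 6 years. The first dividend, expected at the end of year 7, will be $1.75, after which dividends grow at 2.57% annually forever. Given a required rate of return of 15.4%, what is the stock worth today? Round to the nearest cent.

$5.78

Deferred-dividend DDM. At t=6 the remaining stream is a growing perpetuity with first payment D_7 = 1.75.
V_6 = D_7/(r−g) = 1.75/(0.154−0.0257) = 13.6399
P₀ = V_6/(1+r)^6 = 13.6399/(1+0.154)^6 = 5.7753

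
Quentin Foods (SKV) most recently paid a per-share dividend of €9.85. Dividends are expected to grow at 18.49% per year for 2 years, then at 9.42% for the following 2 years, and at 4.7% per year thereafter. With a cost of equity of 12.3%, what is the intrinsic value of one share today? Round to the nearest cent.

Three-stage DDM. Project D₁…D_4; terminal Gordon value at t=4 with g = 0.047; discount at r = 0.123.
D_1 = 11.6713
D_2 = 13.8293
D_3 = 15.1320
D_4 = 16.5574
TV_4 = 17.3356/(0.123−0.047) = 228.1004
P₀ = Σ Dₜ/(1+r)ᵗ + TV_4/(1+r)^4 = 185.8730

€185.87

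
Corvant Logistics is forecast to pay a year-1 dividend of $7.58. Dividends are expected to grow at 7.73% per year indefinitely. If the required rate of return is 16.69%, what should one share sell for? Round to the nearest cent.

$84.60

Gordon growth model: P₀ = D₁/(r − g), with D₁ = 7.58 given directly.
P₀ = 7.5800 / (0.1669 − 0.0773) = 7.5800 / 0.0896 = 84.5982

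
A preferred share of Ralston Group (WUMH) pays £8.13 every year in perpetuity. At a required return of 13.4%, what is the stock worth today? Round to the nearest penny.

£60.67

Zero-growth DDM (perpetuity): P₀ = D/r = 8.13 / 0.134 = 60.6716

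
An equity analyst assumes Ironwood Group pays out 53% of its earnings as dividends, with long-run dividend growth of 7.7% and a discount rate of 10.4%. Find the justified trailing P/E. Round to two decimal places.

Justified trailing P/E = b(1+g)/(r−g) = 0.53×(1+0.077)/(0.104−0.077) = 21.1411

21.14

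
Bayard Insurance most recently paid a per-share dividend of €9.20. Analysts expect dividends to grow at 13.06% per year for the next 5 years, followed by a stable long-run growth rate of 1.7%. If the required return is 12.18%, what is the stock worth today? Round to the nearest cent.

Two-stage DDM. Project D₁…D_5 at 0.1306, terminal growth 0.017, discount at r = 0.1218.
D_1 = 10.4015
D_2 = 11.7600
D_3 = 13.2958
D_4 = 15.0322
D_5 = 16.9955
Terminal value at t=5: TV = D_6/(r−g) = 17.2844/(0.1218−0.017) = 164.9272
P₀ = 10.4015/(1+0.1218)^1 + 11.7600/(1+0.1218)^2 + 13.2958/(1+0.1218)^3 + 15.0322/(1+0.1218)^4 + 16.9955/(1+0.1218)^5 + 164.9272/(1+0.1218)^5 = 139.9297

€139.93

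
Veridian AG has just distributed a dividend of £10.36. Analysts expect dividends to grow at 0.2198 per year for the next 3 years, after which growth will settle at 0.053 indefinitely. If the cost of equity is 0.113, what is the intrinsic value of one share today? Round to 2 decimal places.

Two-stage DDM. Project D₁…D_3 at 0.2198, terminal growth 0.053, discount at r = 0.113.
D_1 = 12.6371
D_2 = 15.4148
D_3 = 18.8029
Terminal value at t=3: TV = D_4/(r−g) = 19.7995/(0.113−0.053) = 329.9915
P₀ = 12.6371/(1+0.113)^1 + 15.4148/(1+0.113)^2 + 18.8029/(1+0.113)^3 + 329.9915/(1+0.113)^3 = 276.7765

£276.78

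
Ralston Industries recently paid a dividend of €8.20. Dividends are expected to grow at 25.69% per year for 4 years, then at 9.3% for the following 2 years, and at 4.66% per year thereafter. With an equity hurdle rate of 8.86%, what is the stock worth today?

Three-stage DDM. Project D₁…D_6; terminal Gordon value at t=6 with g = 0.0466; discount at r = 0.0886.
D_1 = 10.3066
D_2 = 12.9543
D_3 = 16.2823
D_4 = 20.4652
D_5 = 22.3685
D_6 = 24.4488
TV_6 = 25.5881/(0.0886−0.0466) = 609.2402
P₀ = Σ Dₜ/(1+r)ᵗ + TV_6/(1+r)^6 = 442.9982

€443.00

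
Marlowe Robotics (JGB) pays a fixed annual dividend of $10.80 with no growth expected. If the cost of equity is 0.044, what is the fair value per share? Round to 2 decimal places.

$245.45

Zero-growth DDM (perpetuity): P₀ = D/r = 10.80 / 0.044 = 245.4545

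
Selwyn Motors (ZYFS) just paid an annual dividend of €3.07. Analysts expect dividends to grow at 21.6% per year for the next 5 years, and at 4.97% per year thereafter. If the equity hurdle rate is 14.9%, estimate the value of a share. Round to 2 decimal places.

Two-stage DDM. Project D₁…D_5 at 0.216, terminal growth 0.0497, discount at r = 0.149.
D_1 = 3.7331
D_2 = 4.5395
D_3 = 5.5200
D_4 = 6.7123
D_5 = 8.1622
Terminal value at t=5: TV = D_6/(r−g) = 8.5678/(0.149−0.0497) = 86.2824
P₀ = 3.7331/(1+0.149)^1 + 4.5395/(1+0.149)^2 + 5.5200/(1+0.149)^3 + 6.7123/(1+0.149)^4 + 8.1622/(1+0.149)^5 + 86.2824/(1+0.149)^5 = 61.3380

€61.34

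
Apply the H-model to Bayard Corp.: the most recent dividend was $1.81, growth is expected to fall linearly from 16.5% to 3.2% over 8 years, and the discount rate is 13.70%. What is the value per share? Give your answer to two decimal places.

$26.96

H-model: P₀ = D₀[(1+g_L) + H(g_S−g_L)]/(r−g_L), with H = 8/2 = 4.
P₀ = 1.81 × [(1+0.032) + 4×(0.165−0.032)] / (0.137−0.032)
   = 1.81 × 1.5640 / 0.105 = 26.9604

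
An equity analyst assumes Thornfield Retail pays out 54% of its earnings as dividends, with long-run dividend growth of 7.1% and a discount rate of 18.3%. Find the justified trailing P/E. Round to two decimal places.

5.16

Justified trailing P/E = b(1+g)/(r−g) = 0.54×(1+0.071)/(0.183−0.071) = 5.1637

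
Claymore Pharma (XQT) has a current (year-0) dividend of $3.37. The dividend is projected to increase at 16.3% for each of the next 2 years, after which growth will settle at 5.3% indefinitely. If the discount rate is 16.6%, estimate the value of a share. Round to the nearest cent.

$37.96

Two-stage DDM. Project D₁…D_2 at 0.163, terminal growth 0.053, discount at r = 0.166.
D_1 = 3.9193
D_2 = 4.5582
Terminal value at t=2: TV = D_3/(r−g) = 4.7997/(0.166−0.053) = 42.4756
P₀ = 3.9193/(1+0.166)^1 + 4.5582/(1+0.166)^2 + 42.4756/(1+0.166)^2 = 37.9562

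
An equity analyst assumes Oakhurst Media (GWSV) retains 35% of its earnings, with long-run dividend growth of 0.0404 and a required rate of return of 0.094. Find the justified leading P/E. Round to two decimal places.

Payout ratio b = 1 − 0.35 = 0.65.
Justified leading P/E = b/(r−g) = 0.65/(0.094−0.0404) = 12.1269

12.13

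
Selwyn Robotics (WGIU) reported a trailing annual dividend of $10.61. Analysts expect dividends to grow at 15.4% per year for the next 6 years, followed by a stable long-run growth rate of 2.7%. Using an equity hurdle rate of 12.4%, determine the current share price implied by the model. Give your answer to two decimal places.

Two-stage DDM. Project D₁…D_6 at 0.154, terminal growth 0.027, discount at r = 0.124.
D_1 = 12.2439
D_2 = 14.1295
D_3 = 16.3055
D_4 = 18.8165
D_5 = 21.7142
D_6 = 25.0582
Terminal value at t=6: TV = D_7/(r−g) = 25.7348/(0.124−0.027) = 265.3071
P₀ = 12.2439/(1+0.124)^1 + 14.1295/(1+0.124)^2 + 16.3055/(1+0.124)^3 + 18.8165/(1+0.124)^4 + 21.7142/(1+0.124)^5 + 25.0582/(1+0.124)^6 + 265.3071/(1+0.124)^6 = 201.4468

$201.45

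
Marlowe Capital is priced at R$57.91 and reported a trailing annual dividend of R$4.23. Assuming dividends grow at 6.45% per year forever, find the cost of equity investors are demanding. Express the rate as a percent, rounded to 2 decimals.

14.23%

Rearranging the constant-growth DDM: r = D₁/P₀ + g.
D₁ = 4.23 × (1 + 0.0645) = 4.5028.
r = 4.5028 / 57.91 + 0.0645 = 0.07776 + 0.0645 = 0.14226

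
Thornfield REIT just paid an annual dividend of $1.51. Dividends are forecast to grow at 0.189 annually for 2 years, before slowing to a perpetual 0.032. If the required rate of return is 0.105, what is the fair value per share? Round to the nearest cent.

$28.09

Two-stage DDM. Project D₁…D_2 at 0.189, terminal growth 0.032, discount at r = 0.105.
D_1 = 1.7954
D_2 = 2.1347
Terminal value at t=2: TV = D_3/(r−g) = 2.2030/(0.105−0.032) = 30.1785
P₀ = 1.7954/(1+0.105)^1 + 2.1347/(1+0.105)^2 + 30.1785/(1+0.105)^2 = 28.0888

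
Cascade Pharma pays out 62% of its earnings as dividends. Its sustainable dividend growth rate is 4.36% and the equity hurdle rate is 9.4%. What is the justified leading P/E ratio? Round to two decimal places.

12.30

Justified leading P/E = b/(r−g) = 0.62/(0.094−0.0436) = 12.3016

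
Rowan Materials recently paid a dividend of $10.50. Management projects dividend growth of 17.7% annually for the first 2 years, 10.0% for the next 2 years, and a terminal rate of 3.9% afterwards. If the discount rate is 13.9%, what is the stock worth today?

$152.00

Three-stage DDM. Project D₁…D_4; terminal Gordon value at t=4 with g = 0.039; discount at r = 0.139.
D_1 = 12.3585
D_2 = 14.5460
D_3 = 16.0005
D_4 = 17.6006
TV_4 = 18.2870/(0.139−0.039) = 182.8703
P₀ = Σ Dₜ/(1+r)ᵗ + TV_4/(1+r)^4 = 152.0032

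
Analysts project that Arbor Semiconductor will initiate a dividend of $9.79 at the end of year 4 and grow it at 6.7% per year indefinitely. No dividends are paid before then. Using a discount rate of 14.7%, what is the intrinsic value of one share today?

$81.10

Deferred-dividend DDM. At t=3 the remaining stream is a growing perpetuity with first payment D_4 = 9.79.
V_3 = D_4/(r−g) = 9.79/(0.147−0.067) = 122.3750
P₀ = V_3/(1+r)^3 = 122.3750/(1+0.147)^3 = 81.0966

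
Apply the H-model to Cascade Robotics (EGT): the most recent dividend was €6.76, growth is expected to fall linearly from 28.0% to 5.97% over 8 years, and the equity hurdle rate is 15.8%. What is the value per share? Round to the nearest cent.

H-model: P₀ = D₀[(1+g_L) + H(g_S−g_L)]/(r−g_L), with H = 8/2 = 4.
P₀ = 6.76 × [(1+0.0597) + 4×(0.28−0.0597)] / (0.158−0.0597)
   = 6.76 × 1.9409 / 0.0983 = 133.4739

€133.47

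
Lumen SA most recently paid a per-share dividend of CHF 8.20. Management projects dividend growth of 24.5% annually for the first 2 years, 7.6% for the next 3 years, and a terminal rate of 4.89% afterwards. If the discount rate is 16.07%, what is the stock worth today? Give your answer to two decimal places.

CHF 113.11

Three-stage DDM. Project D₁…D_5; terminal Gordon value at t=5 with g = 0.0489; discount at r = 0.1607.
D_1 = 10.2090
D_2 = 12.7102
D_3 = 13.6762
D_4 = 14.7156
D_5 = 15.8340
TV_5 = 16.6082/(0.1607−0.0489) = 148.5531
P₀ = Σ Dₜ/(1+r)ᵗ + TV_5/(1+r)^5 = 113.1146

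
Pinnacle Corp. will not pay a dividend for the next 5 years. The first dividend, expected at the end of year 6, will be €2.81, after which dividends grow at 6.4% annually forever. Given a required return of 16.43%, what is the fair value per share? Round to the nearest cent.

Deferred-dividend DDM. At t=5 the remaining stream is a growing perpetuity with first payment D_6 = 2.81.
V_5 = D_6/(r−g) = 2.81/(0.1643−0.064) = 28.0160
P₀ = V_5/(1+r)^5 = 28.0160/(1+0.1643)^5 = 13.0943

€13.09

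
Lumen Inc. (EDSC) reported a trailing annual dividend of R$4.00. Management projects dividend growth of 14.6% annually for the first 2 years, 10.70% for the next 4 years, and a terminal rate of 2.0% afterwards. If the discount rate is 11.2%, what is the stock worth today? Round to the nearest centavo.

R$71.43

Three-stage DDM. Project D₁…D_6; terminal Gordon value at t=6 with g = 0.02; discount at r = 0.112.
D_1 = 4.5840
D_2 = 5.2533
D_3 = 5.8154
D_4 = 6.4376
D_5 = 7.1264
D_6 = 7.8890
TV_6 = 8.0467/(0.112−0.02) = 87.4645
P₀ = Σ Dₜ/(1+r)ᵗ + TV_6/(1+r)^6 = 71.4336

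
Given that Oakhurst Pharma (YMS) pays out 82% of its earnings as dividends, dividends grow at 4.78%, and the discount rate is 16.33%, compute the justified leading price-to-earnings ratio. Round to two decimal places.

7.10

Justified leading P/E = b/(r−g) = 0.82/(0.1633−0.0478) = 7.0996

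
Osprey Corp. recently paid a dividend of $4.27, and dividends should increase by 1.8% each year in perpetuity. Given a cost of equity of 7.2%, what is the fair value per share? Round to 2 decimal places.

$80.50

Gordon growth model: P₀ = D₁/(r − g). D₁ = 4.27 × (1 + 0.018) = 4.3469.
P₀ = 4.3469 / (0.072 − 0.018) = 4.3469 / 0.054 = 80.4974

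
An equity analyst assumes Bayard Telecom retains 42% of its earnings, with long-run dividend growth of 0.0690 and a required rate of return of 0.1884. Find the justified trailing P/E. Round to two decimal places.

5.19

Payout ratio b = 1 − 0.42 = 0.58.
Justified trailing P/E = b(1+g)/(r−g) = 0.58×(1+0.069)/(0.1884−0.069) = 5.1928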